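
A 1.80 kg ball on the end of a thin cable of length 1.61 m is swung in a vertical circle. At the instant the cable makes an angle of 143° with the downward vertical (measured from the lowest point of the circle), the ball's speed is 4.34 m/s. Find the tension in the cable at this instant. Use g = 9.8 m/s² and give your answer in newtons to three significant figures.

Take the radial direction toward the centre of the circle as positive. The component of the weight along the string toward the centre is −mg cos φ (φ measured from the bottom), so Newton's second law along the string gives T − mg cos φ = m v²/r.
cos 143° = -0.7986, so T = m(v²/r + g cos φ) = 1.80 × ((4.34)²/1.61 + 9.8 × -0.7986) = 1.80 × (11.70 + (-7.827)) = 1.80 × 3.873 = 6.971 N.

6.97 N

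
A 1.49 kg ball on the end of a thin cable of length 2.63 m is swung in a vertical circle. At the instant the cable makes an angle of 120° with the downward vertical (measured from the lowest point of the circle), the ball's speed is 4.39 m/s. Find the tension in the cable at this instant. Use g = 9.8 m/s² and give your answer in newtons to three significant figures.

3.62 N

Take the radial direction toward the centre of the circle as positive. The component of the weight along the string toward the centre is −mg cos φ (φ measured from the bottom), so Newton's second law along the string gives T − mg cos φ = m v²/r.
cos 120° = -0.5000, so T = m(v²/r + g cos φ) = 1.49 × ((4.39)²/2.63 + 9.8 × -0.5000) = 1.49 × (7.328 + (-4.900)) = 1.49 × 2.428 = 3.617 N.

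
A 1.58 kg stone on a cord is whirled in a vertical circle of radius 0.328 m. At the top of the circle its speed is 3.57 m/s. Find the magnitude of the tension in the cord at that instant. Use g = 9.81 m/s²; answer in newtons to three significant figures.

45.9 N

At the top, both T and the weight mg point inward (toward the centre), so T + mg = mv²/r.
T = m(v²/r − g) = 1.58 × ((3.57)²/0.328 − 9.81) = 1.58 × (38.86 − 9.81) = 1.58 × 29.05 = 45.89 N.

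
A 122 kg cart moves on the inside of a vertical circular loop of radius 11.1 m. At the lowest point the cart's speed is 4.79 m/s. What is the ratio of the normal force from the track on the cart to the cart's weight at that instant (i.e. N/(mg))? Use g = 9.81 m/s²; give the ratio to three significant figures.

1.21

At the bottom, N − mg = mv²/r, so N = m(v²/r + g) and N/(mg) = v²/(rg) + 1 = (4.79)²/(11.1 × 9.81) + 1 = 0.2107 + 1 = 1.211.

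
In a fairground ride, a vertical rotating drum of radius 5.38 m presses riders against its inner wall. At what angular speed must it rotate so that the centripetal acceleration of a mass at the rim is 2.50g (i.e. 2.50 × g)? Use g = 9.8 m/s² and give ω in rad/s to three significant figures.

2.13 rad/s

Centripetal acceleration a_c = ω²r. Setting ω²r = 2.50g:
ω = √(2.50g / r) = √(2.50 × 9.8 / 5.38) = √4.554 = 2.134 rad/s.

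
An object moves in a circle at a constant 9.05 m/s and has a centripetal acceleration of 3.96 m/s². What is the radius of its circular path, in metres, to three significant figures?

a_c = v²/r ⇒ r = v²/a_c = (9.05)²/3.96 = 81.90/3.96 = 20.68 m.

20.7 m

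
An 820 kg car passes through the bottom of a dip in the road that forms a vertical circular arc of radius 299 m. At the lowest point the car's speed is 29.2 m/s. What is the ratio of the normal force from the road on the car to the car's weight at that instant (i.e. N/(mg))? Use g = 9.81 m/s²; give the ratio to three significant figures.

1.29

At the bottom, N − mg = mv²/r, so N = m(v²/r + g) and N/(mg) = v²/(rg) + 1 = (29.2)²/(299 × 9.81) + 1 = 0.2907 + 1 = 1.291.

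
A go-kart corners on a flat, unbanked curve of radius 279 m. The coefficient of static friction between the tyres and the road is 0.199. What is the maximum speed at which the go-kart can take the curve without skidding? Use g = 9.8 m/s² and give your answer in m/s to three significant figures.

23.3 m/s

Friction provides the centripetal force on a flat curve. At maximum speed it is at its limiting value: μ_s m g = m v²/r.
Mass cancels: v_max = √(μ_s g r) = √(0.199 × 9.8 × 279) = √544.1 = 23.33 m/s.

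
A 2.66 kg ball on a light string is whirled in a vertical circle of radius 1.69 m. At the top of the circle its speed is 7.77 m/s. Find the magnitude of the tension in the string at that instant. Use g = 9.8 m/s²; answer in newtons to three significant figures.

At the top, both T and the weight mg point inward (toward the centre), so T + mg = mv²/r.
T = m(v²/r − g) = 2.66 × ((7.77)²/1.69 − 9.8) = 2.66 × (35.72 − 9.8) = 2.66 × 25.92 = 68.96 N.

69.0 N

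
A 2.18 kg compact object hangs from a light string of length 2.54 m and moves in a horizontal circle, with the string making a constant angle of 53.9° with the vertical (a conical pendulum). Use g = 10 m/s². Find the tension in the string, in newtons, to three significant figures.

37.0 N

Vertically the bob has no acceleration, so T cosθ = mg.
T = mg/cosθ = 2.18 × 10.0 / cos 53.9° = 21.80/0.5892 = 37.00 N.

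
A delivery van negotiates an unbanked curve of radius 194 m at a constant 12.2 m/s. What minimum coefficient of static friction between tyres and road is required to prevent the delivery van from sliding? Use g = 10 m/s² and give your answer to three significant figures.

0.0767

Friction provides the centripetal force: μ_s m g = m v²/r, so μ_s = v²/(g r) = (12.20)²/(10.0 × 194) = 148.8/1940 = 0.07672.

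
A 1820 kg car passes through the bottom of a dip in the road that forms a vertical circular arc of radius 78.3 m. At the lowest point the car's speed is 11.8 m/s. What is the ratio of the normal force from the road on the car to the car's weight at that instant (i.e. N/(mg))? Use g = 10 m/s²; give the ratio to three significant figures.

1.18

At the bottom, N − mg = mv²/r, so N = m(v²/r + g) and N/(mg) = v²/(rg) + 1 = (11.8)²/(78.3 × 10.0) + 1 = 0.1778 + 1 = 1.178.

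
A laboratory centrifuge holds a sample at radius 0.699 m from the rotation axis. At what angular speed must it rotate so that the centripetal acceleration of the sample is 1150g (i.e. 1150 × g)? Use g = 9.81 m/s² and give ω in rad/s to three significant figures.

Centripetal acceleration a_c = ω²r. Setting ω²r = 1150g:
ω = √(1150g / r) = √(1150 × 9.81 / 0.699) = √16140 = 127.0 rad/s.

127 rad/s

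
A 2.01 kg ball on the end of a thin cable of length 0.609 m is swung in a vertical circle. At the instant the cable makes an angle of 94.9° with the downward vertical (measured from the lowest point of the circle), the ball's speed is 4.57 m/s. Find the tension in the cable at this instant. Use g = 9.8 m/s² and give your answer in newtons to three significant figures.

Take the radial direction toward the centre of the circle as positive. The component of the weight along the string toward the centre is −mg cos φ (φ measured from the bottom), so Newton's second law along the string gives T − mg cos φ = m v²/r.
cos 94.9° = -0.08542, so T = m(v²/r + g cos φ) = 2.01 × ((4.57)²/0.609 + 9.8 × -0.08542) = 2.01 × (34.29 + (-0.8371)) = 2.01 × 33.46 = 67.25 N.

67.2 N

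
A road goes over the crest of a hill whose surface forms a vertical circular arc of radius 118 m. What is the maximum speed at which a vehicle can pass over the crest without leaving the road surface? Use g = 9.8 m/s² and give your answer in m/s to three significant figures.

34.0 m/s

At the crest the centre of the circle is below the vehicle, so the net downward (centripetal) force is mg − N = mv²/r.
The vehicle leaves the road when N → 0, giving v_max = √(g r) = √(9.8 × 118) = 34.01 m/s.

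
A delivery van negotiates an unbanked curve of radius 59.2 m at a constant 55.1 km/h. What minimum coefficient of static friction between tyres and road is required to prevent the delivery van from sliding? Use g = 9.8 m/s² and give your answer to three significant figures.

v = 55.1/3.6 = 15.31 m/s.
Friction provides the centripetal force: μ_s m g = m v²/r, so μ_s = v²/(g r) = (15.31)²/(9.8 × 59.2) = 234.3/580.2 = 0.4038.

0.404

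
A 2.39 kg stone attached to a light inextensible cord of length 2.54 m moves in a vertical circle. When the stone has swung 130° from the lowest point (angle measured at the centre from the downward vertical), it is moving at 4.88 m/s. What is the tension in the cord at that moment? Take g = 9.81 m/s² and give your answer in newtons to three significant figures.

Take the radial direction toward the centre of the circle as positive. The component of the weight along the string toward the centre is −mg cos φ (φ measured from the bottom), so Newton's second law along the string gives T − mg cos φ = m v²/r.
cos 130° = -0.6428, so T = m(v²/r + g cos φ) = 2.39 × ((4.88)²/2.54 + 9.81 × -0.6428) = 2.39 × (9.376 + (-6.306)) = 2.39 × 3.070 = 7.337 N.

7.34 N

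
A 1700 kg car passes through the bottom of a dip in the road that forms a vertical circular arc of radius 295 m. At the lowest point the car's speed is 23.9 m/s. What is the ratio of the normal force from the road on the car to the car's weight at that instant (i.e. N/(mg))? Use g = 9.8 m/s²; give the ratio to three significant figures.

At the bottom, N − mg = mv²/r, so N = m(v²/r + g) and N/(mg) = v²/(rg) + 1 = (23.9)²/(295 × 9.8) + 1 = 0.1976 + 1 = 1.198.

1.20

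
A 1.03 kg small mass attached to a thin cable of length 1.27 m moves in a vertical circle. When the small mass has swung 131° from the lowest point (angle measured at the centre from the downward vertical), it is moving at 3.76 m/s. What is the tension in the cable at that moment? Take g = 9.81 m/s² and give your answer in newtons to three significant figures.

4.84 N

Take the radial direction toward the centre of the circle as positive. The component of the weight along the string toward the centre is −mg cos φ (φ measured from the bottom), so Newton's second law along the string gives T − mg cos φ = m v²/r.
cos 131° = -0.6561, so T = m(v²/r + g cos φ) = 1.03 × ((3.76)²/1.27 + 9.81 × -0.6561) = 1.03 × (11.13 + (-6.436)) = 1.03 × 4.696 = 4.837 N.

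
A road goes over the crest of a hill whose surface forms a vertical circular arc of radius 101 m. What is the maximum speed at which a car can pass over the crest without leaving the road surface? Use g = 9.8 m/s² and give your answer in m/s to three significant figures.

31.5 m/s

At the crest the centre of the circle is below the car, so the net downward (centripetal) force is mg − N = mv²/r.
The car leaves the road when N → 0, giving v_max = √(g r) = √(9.8 × 101) = 31.46 m/s.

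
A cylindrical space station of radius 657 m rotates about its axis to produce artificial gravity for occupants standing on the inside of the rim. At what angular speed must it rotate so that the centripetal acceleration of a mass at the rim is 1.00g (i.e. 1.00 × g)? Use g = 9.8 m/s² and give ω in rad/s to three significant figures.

Centripetal acceleration a_c = ω²r. Setting ω²r = 1.00g:
ω = √(1.00g / r) = √(1.00 × 9.8 / 657) = √0.01492 = 0.1221 rad/s.

0.122 rad/s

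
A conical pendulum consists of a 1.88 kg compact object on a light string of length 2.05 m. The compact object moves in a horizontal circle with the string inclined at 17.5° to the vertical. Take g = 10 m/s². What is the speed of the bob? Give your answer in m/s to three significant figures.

1.39 m/s

The radius of the circle is r = L sinθ = 2.05 × sin 17.5° = 0.6164 m.
Horizontally T sinθ = mv²/r and vertically T cosθ = mg, so tanθ = v²/(rg).
v = √(r g tanθ) = √(0.6164 × 10.0 × 0.3153) = √1.944 = 1.394 m/s.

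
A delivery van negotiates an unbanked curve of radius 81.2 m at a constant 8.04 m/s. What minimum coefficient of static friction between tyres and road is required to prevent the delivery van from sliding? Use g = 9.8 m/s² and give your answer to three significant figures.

0.0812

Friction provides the centripetal force: μ_s m g = m v²/r, so μ_s = v²/(g r) = (8.040)²/(9.8 × 81.2) = 64.64/795.8 = 0.08123.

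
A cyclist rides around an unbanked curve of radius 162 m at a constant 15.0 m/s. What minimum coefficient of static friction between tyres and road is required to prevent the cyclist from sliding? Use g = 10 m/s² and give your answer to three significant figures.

Friction provides the centripetal force: μ_s m g = m v²/r, so μ_s = v²/(g r) = (15.00)²/(10.0 × 162) = 225.0/1620 = 0.1389.

0.139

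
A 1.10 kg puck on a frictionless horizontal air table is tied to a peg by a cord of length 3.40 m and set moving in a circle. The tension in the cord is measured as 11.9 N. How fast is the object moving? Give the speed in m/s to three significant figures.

6.06 m/s

T = m v²/r ⇒ v = √(T r / m) = √(11.9 × 3.40 / 1.10) = √36.78 = 6.065 m/s.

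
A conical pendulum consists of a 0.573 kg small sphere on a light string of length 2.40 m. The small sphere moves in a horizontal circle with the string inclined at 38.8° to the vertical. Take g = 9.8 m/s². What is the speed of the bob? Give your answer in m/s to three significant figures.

3.44 m/s

The radius of the circle is r = L sinθ = 2.40 × sin 38.8° = 1.504 m.
Horizontally T sinθ = mv²/r and vertically T cosθ = mg, so tanθ = v²/(rg).
v = √(r g tanθ) = √(1.504 × 9.8 × 0.8040) = √11.85 = 3.442 m/s.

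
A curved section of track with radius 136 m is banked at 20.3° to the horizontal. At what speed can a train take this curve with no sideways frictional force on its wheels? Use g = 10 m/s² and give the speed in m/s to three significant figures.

22.4 m/s

On a frictionless banked curve, N sinθ = mv²/r and N cosθ = mg, so tanθ = v²/(rg).
v = √(r g tanθ) = √(136 × 10.0 × tan 20.3°) = √(136 × 10.0 × 0.3699) = √503.1 = 22.43 m/s.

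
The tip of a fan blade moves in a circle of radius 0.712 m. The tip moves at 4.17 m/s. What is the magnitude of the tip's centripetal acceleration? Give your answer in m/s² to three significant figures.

24.4 m/s²

a_c = v²/r = (4.170)²/0.712 = 17.39/0.712 = 24.42 m/s².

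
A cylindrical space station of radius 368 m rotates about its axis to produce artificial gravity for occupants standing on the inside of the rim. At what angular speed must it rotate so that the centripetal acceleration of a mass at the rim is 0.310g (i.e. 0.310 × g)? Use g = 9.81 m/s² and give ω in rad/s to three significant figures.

0.0909 rad/s

Centripetal acceleration a_c = ω²r. Setting ω²r = 0.310g:
ω = √(0.310g / r) = √(0.310 × 9.81 / 368) = √0.008264 = 0.09091 rad/s.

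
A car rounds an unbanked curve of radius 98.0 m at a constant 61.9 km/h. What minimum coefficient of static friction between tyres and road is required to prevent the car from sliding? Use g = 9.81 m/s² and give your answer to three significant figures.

0.308

v = 61.9/3.6 = 17.19 m/s.
Friction provides the centripetal force: μ_s m g = m v²/r, so μ_s = v²/(g r) = (17.19)²/(9.81 × 98.0) = 295.6/961.4 = 0.3075.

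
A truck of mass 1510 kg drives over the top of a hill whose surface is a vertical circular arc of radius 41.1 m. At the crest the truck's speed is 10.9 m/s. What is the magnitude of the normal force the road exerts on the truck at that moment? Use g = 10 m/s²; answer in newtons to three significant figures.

10700 N

At the crest the centripetal acceleration points downward (toward the centre of the arc), so mg − N = mv²/r.
N = m(g − v²/r) = 1510 × (10.0 − (10.9)²/41.1) = 1510 × (10.0 − 2.891) = 1510 × 7.109 = 10730 N.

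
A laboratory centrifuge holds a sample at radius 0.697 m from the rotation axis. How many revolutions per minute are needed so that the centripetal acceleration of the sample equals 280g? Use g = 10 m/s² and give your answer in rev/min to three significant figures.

Require ω²r = 280g, so ω = √(280 × 10.0/0.697) = 63.38 rad/s.
In rev/min: ω × 60/(2π) = 63.38 × 60/(2π) = 605.2 rev/min.

605 rev/min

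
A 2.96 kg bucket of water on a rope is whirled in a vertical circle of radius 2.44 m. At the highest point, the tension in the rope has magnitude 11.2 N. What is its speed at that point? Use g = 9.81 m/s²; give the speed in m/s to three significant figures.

At the top, T + mg = mv²/r, so v = √(r(T/m + g)) = √(2.44 × (11.2/2.96 + 9.81)) = √(2.44 × 13.59) = √33.17 = 5.759 m/s.

5.76 m/s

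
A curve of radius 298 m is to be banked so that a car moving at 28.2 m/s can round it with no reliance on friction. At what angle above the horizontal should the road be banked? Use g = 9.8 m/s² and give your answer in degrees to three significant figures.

15.2°

With no friction, the horizontal component of the normal force provides the centripetal force: N sinθ = mv²/r, while N cosθ = mg vertically.
Dividing: tanθ = v²/(r g) = (28.2)²/(298 × 9.8) = 795.2/2920 = 0.2723.
θ = arctan(0.2723) = 15.23°.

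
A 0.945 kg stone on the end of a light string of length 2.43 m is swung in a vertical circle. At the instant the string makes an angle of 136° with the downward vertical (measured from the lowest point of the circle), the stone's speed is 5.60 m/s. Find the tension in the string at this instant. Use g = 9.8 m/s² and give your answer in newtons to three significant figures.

Take the radial direction toward the centre of the circle as positive. The component of the weight along the string toward the centre is −mg cos φ (φ measured from the bottom), so Newton's second law along the string gives T − mg cos φ = m v²/r.
cos 136° = -0.7193, so T = m(v²/r + g cos φ) = 0.945 × ((5.60)²/2.43 + 9.8 × -0.7193) = 0.945 × (12.91 + (-7.050)) = 0.945 × 5.856 = 5.534 N.

5.53 N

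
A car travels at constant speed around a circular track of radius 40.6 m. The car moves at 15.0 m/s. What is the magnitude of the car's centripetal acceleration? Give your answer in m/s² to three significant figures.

5.54 m/s²

a_c = v²/r = (15.00)²/40.6 = 225.0/40.6 = 5.542 m/s².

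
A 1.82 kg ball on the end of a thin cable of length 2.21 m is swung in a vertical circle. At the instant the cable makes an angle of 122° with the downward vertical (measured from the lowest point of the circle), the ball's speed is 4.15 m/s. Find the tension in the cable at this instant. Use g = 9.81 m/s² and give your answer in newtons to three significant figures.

4.72 N

Take the radial direction toward the centre of the circle as positive. The component of the weight along the string toward the centre is −mg cos φ (φ measured from the bottom), so Newton's second law along the string gives T − mg cos φ = m v²/r.
cos 122° = -0.5299, so T = m(v²/r + g cos φ) = 1.82 × ((4.15)²/2.21 + 9.81 × -0.5299) = 1.82 × (7.793 + (-5.199)) = 1.82 × 2.594 = 4.722 N.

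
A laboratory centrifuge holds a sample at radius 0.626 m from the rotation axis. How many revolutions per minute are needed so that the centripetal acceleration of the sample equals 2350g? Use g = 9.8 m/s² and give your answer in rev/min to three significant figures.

Require ω²r = 2350g, so ω = √(2350 × 9.8/0.626) = 191.8 rad/s.
In rev/min: ω × 60/(2π) = 191.8 × 60/(2π) = 1832 rev/min.

1830 rev/min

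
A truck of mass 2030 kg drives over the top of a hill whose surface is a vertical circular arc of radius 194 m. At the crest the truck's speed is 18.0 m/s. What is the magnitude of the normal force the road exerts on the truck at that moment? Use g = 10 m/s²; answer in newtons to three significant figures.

16900 N

At the crest the centripetal acceleration points downward (toward the centre of the arc), so mg − N = mv²/r.
N = m(g − v²/r) = 2030 × (10.0 − (18.0)²/194) = 2030 × (10.0 − 1.670) = 2030 × 8.330 = 16910 N.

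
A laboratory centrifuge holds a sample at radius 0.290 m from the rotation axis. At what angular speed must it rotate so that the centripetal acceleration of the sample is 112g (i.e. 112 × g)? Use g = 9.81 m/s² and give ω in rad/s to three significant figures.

61.6 rad/s

Centripetal acceleration a_c = ω²r. Setting ω²r = 112g:
ω = √(112g / r) = √(112 × 9.81 / 0.290) = √3789 = 61.55 rad/s.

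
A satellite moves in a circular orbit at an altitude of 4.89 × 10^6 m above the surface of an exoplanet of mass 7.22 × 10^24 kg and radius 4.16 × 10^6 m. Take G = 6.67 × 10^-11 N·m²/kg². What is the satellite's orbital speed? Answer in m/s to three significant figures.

7290 m/s

Orbital radius r = R + h = 4.16 × 10^6 + 4.89 × 10^6 = 9.050 × 10^6 m.
Gravity supplies the centripetal force: G M m / r² = m v² / r, so v = √(GM/r).
v = √(6.67 × 10^-11 × 7.22 × 10^24 / 9.050 × 10^6) = √(5.321 × 10^7) = 7295 m/s.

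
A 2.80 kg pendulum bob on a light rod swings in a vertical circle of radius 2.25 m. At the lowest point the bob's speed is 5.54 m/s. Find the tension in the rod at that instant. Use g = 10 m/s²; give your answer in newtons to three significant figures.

At the lowest point, T points up (toward the centre) and the weight mg points down (away from the centre), so the net inward force is T − mg = mv²/r.
T = m(v²/r + g) = 2.80 × ((5.54)²/2.25 + 10.0) = 2.80 × (13.64 + 10.0) = 2.80 × 23.64 = 66.19 N.

66.2 N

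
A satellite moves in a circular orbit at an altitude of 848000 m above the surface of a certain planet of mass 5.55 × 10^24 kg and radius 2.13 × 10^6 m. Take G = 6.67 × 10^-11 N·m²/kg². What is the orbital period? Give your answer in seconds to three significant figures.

r = R + h = 2.13 × 10^6 + 848000 = 2.978 × 10^6 m. Gravity provides the centripetal force: G M m / r² = m v² / r ⇒ v = √(GM/r) = 11150 m/s.
T = 2πr/v = 2π × 2.978 × 10^6 / 11150 = 1678 s.

1680 s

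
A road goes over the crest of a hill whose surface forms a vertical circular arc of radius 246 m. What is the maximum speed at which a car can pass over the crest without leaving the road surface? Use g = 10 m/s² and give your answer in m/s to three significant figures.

At the crest the centre of the circle is below the car, so the net downward (centripetal) force is mg − N = mv²/r.
The car leaves the road when N → 0, giving v_max = √(g r) = √(10.0 × 246) = 49.60 m/s.

49.6 m/s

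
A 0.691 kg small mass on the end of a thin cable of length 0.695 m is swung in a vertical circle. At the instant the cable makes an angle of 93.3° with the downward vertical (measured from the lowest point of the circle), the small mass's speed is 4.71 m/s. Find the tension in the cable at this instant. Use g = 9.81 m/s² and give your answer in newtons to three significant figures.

21.7 N

Take the radial direction toward the centre of the circle as positive. The component of the weight along the string toward the centre is −mg cos φ (φ measured from the bottom), so Newton's second law along the string gives T − mg cos φ = m v²/r.
cos 93.3° = -0.05756, so T = m(v²/r + g cos φ) = 0.691 × ((4.71)²/0.695 + 9.81 × -0.05756) = 0.691 × (31.92 + (-0.5647)) = 0.691 × 31.35 = 21.67 N.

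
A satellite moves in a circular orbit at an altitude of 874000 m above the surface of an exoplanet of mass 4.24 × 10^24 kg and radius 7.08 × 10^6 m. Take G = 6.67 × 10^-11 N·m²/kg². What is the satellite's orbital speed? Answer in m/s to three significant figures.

5960 m/s

Orbital radius r = R + h = 7.08 × 10^6 + 874000 = 7.954 × 10^6 m.
Gravity supplies the centripetal force: G M m / r² = m v² / r, so v = √(GM/r).
v = √(6.67 × 10^-11 × 4.24 × 10^24 / 7.954 × 10^6) = √(3.556 × 10^7) = 5963 m/s.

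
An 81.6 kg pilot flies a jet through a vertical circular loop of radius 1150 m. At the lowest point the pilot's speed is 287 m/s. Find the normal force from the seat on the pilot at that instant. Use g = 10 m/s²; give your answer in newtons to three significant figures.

At the lowest point, N points up (toward the centre) and the weight mg points down (away from the centre), so the net inward force is N − mg = mv²/r.
N = m(v²/r + g) = 81.6 × ((287)²/1150 + 10.0) = 81.6 × (71.63 + 10.0) = 81.6 × 81.63 = 6661 N.

6660 N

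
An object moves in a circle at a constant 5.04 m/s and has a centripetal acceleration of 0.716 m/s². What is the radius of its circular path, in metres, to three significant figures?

35.5 m

a_c = v²/r ⇒ r = v²/a_c = (5.04)²/0.716 = 25.40/0.716 = 35.48 m.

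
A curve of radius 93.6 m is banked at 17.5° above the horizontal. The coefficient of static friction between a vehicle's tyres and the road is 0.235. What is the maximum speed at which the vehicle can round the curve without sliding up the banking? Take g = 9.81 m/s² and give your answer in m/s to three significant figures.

23.4 m/s

At the maximum speed, friction acts down the slope at its limiting value f = μN. Radially (horizontal, toward centre): N sinθ + μN cosθ = mv²/r. Vertically: N cosθ − μN sinθ = mg.
Dividing: v² = r g (sinθ + μcosθ)/(cosθ − μsinθ).
sinθ + μcosθ = 0.3007 + 0.235×0.9537 = 0.5248; cosθ − μsinθ = 0.9537 − 0.235×0.3007 = 0.8831.
v² = 93.6 × 9.81 × 0.5248/0.8831 = 545.7 m²/s², so v = 23.36 m/s.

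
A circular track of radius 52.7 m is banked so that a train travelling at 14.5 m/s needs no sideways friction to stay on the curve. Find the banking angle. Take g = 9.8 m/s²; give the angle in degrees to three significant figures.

22.2°

For a frictionless banked turn: horizontally N sinθ = mv²/r and vertically N cosθ = mg.
Dividing: tanθ = v²/(r g) = (14.5)²/(52.7 × 9.8) = 210.2/516.5 = 0.4071.
θ = arctan(0.4071) = 22.15°.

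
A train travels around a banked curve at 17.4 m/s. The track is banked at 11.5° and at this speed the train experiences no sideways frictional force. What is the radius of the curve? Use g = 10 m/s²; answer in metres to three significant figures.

149 m

Frictionless banking: tanθ = v²/(rg), so r = v²/(g tanθ).
r = (17.4)²/(10.0 × tan 11.5°) = 302.8/(10.0 × 0.2035) = 302.8/2.035 = 148.8 m.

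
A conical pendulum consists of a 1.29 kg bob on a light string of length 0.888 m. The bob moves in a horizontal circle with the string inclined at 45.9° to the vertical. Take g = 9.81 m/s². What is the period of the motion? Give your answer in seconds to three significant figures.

r = L sinθ = 0.6377 m. From T sinθ = mω²r and T cosθ = mg: tanθ = ω²r/g, so ω² = g tanθ / r = g/(L cosθ).
ω = √(g/(L cosθ)) = √(9.81/(0.888 × 0.6959)) = √15.87 = 3.984 rad/s.
Period = 2π/ω = 1.577 s.

1.58 s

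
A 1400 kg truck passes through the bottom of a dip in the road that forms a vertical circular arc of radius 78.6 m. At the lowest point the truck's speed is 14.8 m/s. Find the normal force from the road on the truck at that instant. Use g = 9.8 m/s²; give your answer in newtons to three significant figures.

At the lowest point, N points up (toward the centre) and the weight mg points down (away from the centre), so the net inward force is N − mg = mv²/r.
N = m(v²/r + g) = 1400 × ((14.8)²/78.6 + 9.8) = 1400 × (2.787 + 9.8) = 1400 × 12.59 = 17620 N.

17600 N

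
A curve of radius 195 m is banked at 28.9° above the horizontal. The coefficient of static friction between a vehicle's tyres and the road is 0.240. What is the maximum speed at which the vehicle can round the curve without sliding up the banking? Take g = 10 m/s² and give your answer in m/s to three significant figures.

At the maximum speed, friction acts down the slope at its limiting value f = μN. Radially (horizontal, toward centre): N sinθ + μN cosθ = mv²/r. Vertically: N cosθ − μN sinθ = mg.
Dividing: v² = r g (sinθ + μcosθ)/(cosθ − μsinθ).
sinθ + μcosθ = 0.4833 + 0.240×0.8755 = 0.6934; cosθ − μsinθ = 0.8755 − 0.240×0.4833 = 0.7595.
v² = 195 × 10.0 × 0.6934/0.7595 = 1780 m²/s², so v = 42.19 m/s.

42.2 m/s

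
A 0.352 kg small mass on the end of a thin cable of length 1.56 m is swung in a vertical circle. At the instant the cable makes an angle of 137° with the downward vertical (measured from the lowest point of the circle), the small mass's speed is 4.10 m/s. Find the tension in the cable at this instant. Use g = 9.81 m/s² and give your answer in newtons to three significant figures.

Take the radial direction toward the centre of the circle as positive. The component of the weight along the string toward the centre is −mg cos φ (φ measured from the bottom), so Newton's second law along the string gives T − mg cos φ = m v²/r.
cos 137° = -0.7314, so T = m(v²/r + g cos φ) = 0.352 × ((4.10)²/1.56 + 9.81 × -0.7314) = 0.352 × (10.78 + (-7.175)) = 0.352 × 3.601 = 1.268 N.

1.27 N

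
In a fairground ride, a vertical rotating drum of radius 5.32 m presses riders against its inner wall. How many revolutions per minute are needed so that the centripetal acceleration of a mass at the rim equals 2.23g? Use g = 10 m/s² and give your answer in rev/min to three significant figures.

Require ω²r = 2.23g, so ω = √(2.23 × 10.0/5.32) = 2.047 rad/s.
In rev/min: ω × 60/(2π) = 2.047 × 60/(2π) = 19.55 rev/min.

19.6 rev/min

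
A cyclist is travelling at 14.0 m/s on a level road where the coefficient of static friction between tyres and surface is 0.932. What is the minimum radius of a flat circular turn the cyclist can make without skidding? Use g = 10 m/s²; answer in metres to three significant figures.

At the limit, μ_s m g = m v²/r, so r_min = v²/(μ_s g) = (14.0)²/(0.932 × 10.0) = 196.0/9.320 = 21.03 m.

21.0 m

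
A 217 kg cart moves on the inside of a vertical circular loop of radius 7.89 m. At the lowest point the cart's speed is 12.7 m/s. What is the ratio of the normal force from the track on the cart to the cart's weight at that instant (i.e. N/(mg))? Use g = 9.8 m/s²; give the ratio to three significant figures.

At the bottom, N − mg = mv²/r, so N = m(v²/r + g) and N/(mg) = v²/(rg) + 1 = (12.7)²/(7.89 × 9.8) + 1 = 2.086 + 1 = 3.086.

3.09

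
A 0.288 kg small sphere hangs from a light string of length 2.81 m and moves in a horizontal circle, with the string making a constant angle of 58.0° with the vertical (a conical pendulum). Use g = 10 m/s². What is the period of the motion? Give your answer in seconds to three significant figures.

2.42 s

r = L sinθ = 2.383 m. From T sinθ = mω²r and T cosθ = mg: tanθ = ω²r/g, so ω² = g tanθ / r = g/(L cosθ).
ω = √(g/(L cosθ)) = √(10.0/(2.81 × 0.5299)) = √6.716 = 2.591 rad/s.
Period = 2π/ω = 2.425 s.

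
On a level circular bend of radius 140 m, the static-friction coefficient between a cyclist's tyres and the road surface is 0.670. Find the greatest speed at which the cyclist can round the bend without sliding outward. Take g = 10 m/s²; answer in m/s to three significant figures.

30.6 m/s

The only inward force on a level bend is static friction, so at the limit f_s = μ_s N = μ_s m g = m v²/r.
Mass cancels: v_max = √(μ_s g r) = √(0.670 × 10.0 × 140) = √938.0 = 30.63 m/s.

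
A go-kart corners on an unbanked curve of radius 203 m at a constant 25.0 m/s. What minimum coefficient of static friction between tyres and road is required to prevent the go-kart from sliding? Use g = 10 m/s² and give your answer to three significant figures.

0.308

Friction provides the centripetal force: μ_s m g = m v²/r, so μ_s = v²/(g r) = (25.00)²/(10.0 × 203) = 625.0/2030 = 0.3079.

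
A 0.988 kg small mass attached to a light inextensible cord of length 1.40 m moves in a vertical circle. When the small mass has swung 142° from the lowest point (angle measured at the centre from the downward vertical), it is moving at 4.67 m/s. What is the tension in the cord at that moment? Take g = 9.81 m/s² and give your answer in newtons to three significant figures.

7.75 N

Take the radial direction toward the centre of the circle as positive. The component of the weight along the string toward the centre is −mg cos φ (φ measured from the bottom), so Newton's second law along the string gives T − mg cos φ = m v²/r.
cos 142° = -0.7880, so T = m(v²/r + g cos φ) = 0.988 × ((4.67)²/1.40 + 9.81 × -0.7880) = 0.988 × (15.58 + (-7.730)) = 0.988 × 7.847 = 7.753 N.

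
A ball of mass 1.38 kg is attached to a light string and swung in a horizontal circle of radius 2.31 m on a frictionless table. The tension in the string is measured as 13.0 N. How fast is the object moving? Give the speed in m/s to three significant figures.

4.66 m/s

T = m v²/r ⇒ v = √(T r / m) = √(13.0 × 2.31 / 1.38) = √21.76 = 4.665 m/s.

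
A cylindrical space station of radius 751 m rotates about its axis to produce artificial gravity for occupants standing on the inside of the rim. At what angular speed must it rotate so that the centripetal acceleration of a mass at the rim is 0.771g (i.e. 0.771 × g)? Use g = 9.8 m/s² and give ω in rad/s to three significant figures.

0.100 rad/s

Centripetal acceleration a_c = ω²r. Setting ω²r = 0.771g:
ω = √(0.771g / r) = √(0.771 × 9.8 / 751) = √0.01006 = 0.1003 rad/s.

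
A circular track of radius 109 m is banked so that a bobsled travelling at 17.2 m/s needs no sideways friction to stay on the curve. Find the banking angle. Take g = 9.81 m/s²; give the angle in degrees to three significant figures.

With no friction, the horizontal component of the normal force provides the centripetal force: N sinθ = mv²/r, while N cosθ = mg vertically.
Dividing: tanθ = v²/(r g) = (17.2)²/(109 × 9.81) = 295.8/1069 = 0.2767.
θ = arctan(0.2767) = 15.47°.

15.5°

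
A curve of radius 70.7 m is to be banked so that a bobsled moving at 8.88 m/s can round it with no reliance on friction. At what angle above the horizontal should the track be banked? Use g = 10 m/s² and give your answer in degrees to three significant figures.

6.36°

For a frictionless banked turn: horizontally N sinθ = mv²/r and vertically N cosθ = mg.
Dividing: tanθ = v²/(r g) = (8.88)²/(70.7 × 10.0) = 78.85/707.0 = 0.1115.
θ = arctan(0.1115) = 6.364°.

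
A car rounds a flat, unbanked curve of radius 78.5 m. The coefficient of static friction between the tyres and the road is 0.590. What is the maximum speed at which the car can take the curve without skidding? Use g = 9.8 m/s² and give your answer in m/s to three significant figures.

21.3 m/s

Friction provides the centripetal force on a flat curve. At maximum speed it is at its limiting value: μ_s m g = m v²/r.
Mass cancels: v_max = √(μ_s g r) = √(0.590 × 9.8 × 78.5) = √453.9 = 21.30 m/s.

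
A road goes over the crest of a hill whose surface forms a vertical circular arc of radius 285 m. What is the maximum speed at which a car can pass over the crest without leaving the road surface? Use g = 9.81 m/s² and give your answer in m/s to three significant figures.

At the crest the centre of the circle is below the car, so the net downward (centripetal) force is mg − N = mv²/r.
The car leaves the road when N → 0, giving v_max = √(g r) = √(9.81 × 285) = 52.88 m/s.

52.9 m/s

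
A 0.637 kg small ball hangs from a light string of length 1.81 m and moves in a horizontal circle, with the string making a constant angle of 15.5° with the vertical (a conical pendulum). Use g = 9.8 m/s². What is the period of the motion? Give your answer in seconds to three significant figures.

2.65 s

r = L sinθ = 0.4837 m. From T sinθ = mω²r and T cosθ = mg: tanθ = ω²r/g, so ω² = g tanθ / r = g/(L cosθ).
ω = √(g/(L cosθ)) = √(9.8/(1.81 × 0.9636)) = √5.619 = 2.370 rad/s.
Period = 2π/ω = 2.651 s.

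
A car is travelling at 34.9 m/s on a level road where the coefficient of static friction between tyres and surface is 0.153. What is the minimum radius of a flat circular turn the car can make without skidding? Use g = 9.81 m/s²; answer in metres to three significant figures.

812 m

At the limit, μ_s m g = m v²/r, so r_min = v²/(μ_s g) = (34.9)²/(0.153 × 9.81) = 1218/1.501 = 811.5 m.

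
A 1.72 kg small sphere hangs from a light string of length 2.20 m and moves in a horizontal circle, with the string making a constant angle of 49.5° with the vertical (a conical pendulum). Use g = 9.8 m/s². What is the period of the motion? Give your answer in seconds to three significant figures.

r = L sinθ = 1.673 m. From T sinθ = mω²r and T cosθ = mg: tanθ = ω²r/g, so ω² = g tanθ / r = g/(L cosθ).
ω = √(g/(L cosθ)) = √(9.8/(2.20 × 0.6494)) = √6.859 = 2.619 rad/s.
Period = 2π/ω = 2.399 s.

2.40 s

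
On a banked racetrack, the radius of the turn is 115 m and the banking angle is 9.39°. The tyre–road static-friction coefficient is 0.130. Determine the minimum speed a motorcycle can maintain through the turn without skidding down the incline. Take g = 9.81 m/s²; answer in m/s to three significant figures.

At the minimum speed, friction acts up the slope at its limiting value f = μN. Radially (horizontal, toward centre): N sinθ − μN cosθ = mv²/r. Vertically: N cosθ + μN sinθ = mg.
Dividing: v² = r g (sinθ − μcosθ)/(cosθ + μsinθ).
sinθ − μcosθ = 0.1632 − 0.130×0.9866 = 0.03490; cosθ + μsinθ = 0.9866 + 0.130×0.1632 = 1.008.
v² = 115 × 9.81 × 0.03490/1.008 = 39.06 m²/s², so v = 6.250 m/s.

6.25 m/s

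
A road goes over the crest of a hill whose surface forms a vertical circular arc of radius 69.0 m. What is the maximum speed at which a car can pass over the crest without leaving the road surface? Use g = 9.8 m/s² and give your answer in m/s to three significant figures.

26.0 m/s

At the crest the centre of the circle is below the car, so the net downward (centripetal) force is mg − N = mv²/r.
The car leaves the road when N → 0, giving v_max = √(g r) = √(9.8 × 69.0) = 26.00 m/s.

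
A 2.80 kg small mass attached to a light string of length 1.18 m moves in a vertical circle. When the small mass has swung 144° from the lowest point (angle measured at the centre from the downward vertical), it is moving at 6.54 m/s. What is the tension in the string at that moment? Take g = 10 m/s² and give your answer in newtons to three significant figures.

Take the radial direction toward the centre of the circle as positive. The component of the weight along the string toward the centre is −mg cos φ (φ measured from the bottom), so Newton's second law along the string gives T − mg cos φ = m v²/r.
cos 144° = -0.8090, so T = m(v²/r + g cos φ) = 2.80 × ((6.54)²/1.18 + 10.0 × -0.8090) = 2.80 × (36.25 + (-8.090)) = 2.80 × 28.16 = 78.84 N.

78.8 N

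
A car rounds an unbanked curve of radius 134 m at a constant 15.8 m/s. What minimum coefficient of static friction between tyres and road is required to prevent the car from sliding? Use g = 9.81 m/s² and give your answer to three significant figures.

Friction provides the centripetal force: μ_s m g = m v²/r, so μ_s = v²/(g r) = (15.80)²/(9.81 × 134) = 249.6/1315 = 0.1899.

0.190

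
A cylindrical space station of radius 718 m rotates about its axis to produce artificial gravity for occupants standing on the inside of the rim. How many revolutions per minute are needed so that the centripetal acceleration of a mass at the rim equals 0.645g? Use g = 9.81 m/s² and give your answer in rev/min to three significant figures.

0.896 rev/min

Require ω²r = 0.645g, so ω = √(0.645 × 9.81/718) = 0.09388 rad/s.
In rev/min: ω × 60/(2π) = 0.09388 × 60/(2π) = 0.8964 rev/min.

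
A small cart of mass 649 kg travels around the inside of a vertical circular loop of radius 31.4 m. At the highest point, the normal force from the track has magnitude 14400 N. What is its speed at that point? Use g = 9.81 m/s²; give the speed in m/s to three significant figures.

31.7 m/s

At the top, N + mg = mv²/r, so v = √(r(N/m + g)) = √(31.4 × (14400/649 + 9.81)) = √(31.4 × 32.00) = √1005 = 31.70 m/s.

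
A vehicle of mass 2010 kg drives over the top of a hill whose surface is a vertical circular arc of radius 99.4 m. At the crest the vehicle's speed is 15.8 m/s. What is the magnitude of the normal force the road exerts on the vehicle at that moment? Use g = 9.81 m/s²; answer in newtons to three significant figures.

14700 N

At the crest the centripetal acceleration points downward (toward the centre of the arc), so mg − N = mv²/r.
N = m(g − v²/r) = 2010 × (9.81 − (15.8)²/99.4) = 2010 × (9.81 − 2.511) = 2010 × 7.299 = 14670 N.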